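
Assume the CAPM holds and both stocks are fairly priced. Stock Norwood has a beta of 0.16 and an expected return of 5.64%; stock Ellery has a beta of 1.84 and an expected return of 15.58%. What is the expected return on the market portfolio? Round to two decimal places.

Both satisfy E(R) = R_f + β·MRP, so the slope of the SML is
MRP = (15.58% − 5.64%) / (1.84 − 0.16) = 9.94% / 1.68 = 5.9167%
R_f = E(R_Norwood) − β_Norwood·MRP = 5.64% − 0.16 × 5.9167% = 4.6933%
E(R_m) = R_f + MRP = 4.6933% + 5.9167% = 10.61%

10.61%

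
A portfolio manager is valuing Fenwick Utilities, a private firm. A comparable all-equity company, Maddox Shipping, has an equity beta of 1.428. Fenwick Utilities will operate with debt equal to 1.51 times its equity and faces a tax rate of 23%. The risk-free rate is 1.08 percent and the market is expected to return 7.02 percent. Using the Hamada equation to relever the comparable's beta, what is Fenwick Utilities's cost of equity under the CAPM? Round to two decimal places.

β_L = β_U × [1 + (1 − t)(D/E)] = 1.428 × [1 + (1 − 0.23) × 1.51]
    = 1.428 × [1 + 0.77 × 1.51] = 1.428 × 2.1627 = 3.0883
MRP = 7.02% − 1.08% = 5.94%
E(R) = R_f + β_L × MRP = 1.08% + 3.0883 × 5.94% = 19.42%

19.42%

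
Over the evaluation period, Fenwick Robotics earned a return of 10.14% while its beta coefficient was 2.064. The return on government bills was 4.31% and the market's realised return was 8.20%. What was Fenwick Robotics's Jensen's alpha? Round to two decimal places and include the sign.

-2.20%

Market excess return = 8.20% − 4.31% = 3.89%
CAPM benchmark = R_f + β(R_m − R_f) = 4.31% + 2.064 × 3.89% = 12.33896%
α = actual − benchmark = 10.14% − 12.33896% = -2.20%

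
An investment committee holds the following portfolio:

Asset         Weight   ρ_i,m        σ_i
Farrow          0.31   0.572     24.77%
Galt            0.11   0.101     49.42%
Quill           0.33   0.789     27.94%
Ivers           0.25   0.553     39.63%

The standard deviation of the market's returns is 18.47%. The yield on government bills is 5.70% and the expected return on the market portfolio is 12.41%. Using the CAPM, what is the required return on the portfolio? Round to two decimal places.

12.13%

β_Farrow = 0.572 × 24.77% / 18.47% = 0.7671
β_Galt = 0.101 × 49.42% / 18.47% = 0.2702
β_Quill = 0.789 × 27.94% / 18.47% = 1.1935
β_Ivers = 0.553 × 39.63% / 18.47% = 1.1865
β_P = Σ w_i β_i = 0.31×0.7671 + 0.11×0.2702 + 0.33×1.1935 + 0.25×1.1865 = 0.9580
MRP = 12.41% − 5.70% = 6.71%
E(R_P) = R_f + β_P × MRP = 5.70% + 0.9580 × 6.71% = 12.13%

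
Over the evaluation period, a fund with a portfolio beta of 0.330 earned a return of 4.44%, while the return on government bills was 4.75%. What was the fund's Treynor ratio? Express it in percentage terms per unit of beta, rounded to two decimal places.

-0.94%

Treynor = (R_P − R_f) / β_P = (4.44% − 4.75%) / 0.3300 = -0.31% / 0.3300 = -0.94%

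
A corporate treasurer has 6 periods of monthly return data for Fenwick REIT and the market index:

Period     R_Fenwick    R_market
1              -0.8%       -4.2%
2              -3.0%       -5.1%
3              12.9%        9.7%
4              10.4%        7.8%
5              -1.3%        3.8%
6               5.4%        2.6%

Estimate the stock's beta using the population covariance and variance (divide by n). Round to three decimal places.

0.958

Mean R_i = (-0.8 − 3.0 + 12.9 + 10.4 − 1.3 + 5.4) / 6 = 3.9333%
Mean R_m = (-4.2 − 5.1 + 9.7 + 7.8 + 3.8 + 2.6) / 6 = 2.4333%
Σ(R_i − R̄_i)(R_m − R̄_m) = 176.5833  ⇒  Cov = 176.5833 / 6 = 29.4306
Σ(R_m − R̄_m)² = 184.2533  ⇒  Var(R_m) = 184.2533 / 6 = 30.7089
β = Cov / Var(R_m) = 29.4306 / 30.7089 = 0.9584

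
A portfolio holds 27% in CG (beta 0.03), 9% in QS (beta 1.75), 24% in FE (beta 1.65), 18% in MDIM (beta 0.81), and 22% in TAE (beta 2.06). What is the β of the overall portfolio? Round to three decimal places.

1.161

β_P = Σ w_i β_i = 0.27×0.03 + 0.09×1.75 + 0.24×1.65 + 0.18×0.81 + 0.22×2.06 = 1.1606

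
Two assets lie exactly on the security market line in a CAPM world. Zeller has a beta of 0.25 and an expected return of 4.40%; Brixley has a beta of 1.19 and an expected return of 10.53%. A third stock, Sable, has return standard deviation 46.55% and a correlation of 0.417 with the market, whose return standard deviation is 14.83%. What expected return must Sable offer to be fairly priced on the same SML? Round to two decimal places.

11.31%

MRP = (10.53% − 4.40%) / (1.19 − 0.25) = 6.5213%
R_f = 4.40% − 0.25 × 6.5213% = 2.7697%
β_Sable = ρ·σ_i/σ_m = 0.417 × 46.55 / 14.83 = 1.3089
E(R_Sable) = R_f + β × MRP = 2.7697% + 1.3089 × 6.5213% = 11.31%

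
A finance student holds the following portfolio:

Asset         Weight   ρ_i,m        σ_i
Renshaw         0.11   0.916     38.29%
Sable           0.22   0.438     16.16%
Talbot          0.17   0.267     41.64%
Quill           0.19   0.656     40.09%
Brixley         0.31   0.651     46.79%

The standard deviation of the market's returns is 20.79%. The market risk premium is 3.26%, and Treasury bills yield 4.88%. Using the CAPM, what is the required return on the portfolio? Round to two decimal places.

8.29%

β_Renshaw = 0.916 × 38.29% / 20.79% = 1.6870
β_Sable = 0.438 × 16.16% / 20.79% = 0.3405
β_Talbot = 0.267 × 41.64% / 20.79% = 0.5348
β_Quill = 0.656 × 40.09% / 20.79% = 1.2650
β_Brixley = 0.651 × 46.79% / 20.79% = 1.4651
β_P = Σ w_i β_i = 0.11×1.6870 + 0.22×0.3405 + 0.17×0.5348 + 0.19×1.2650 + 0.31×1.4651 = 1.0459
E(R_P) = R_f + β_P × MRP = 4.88% + 1.0459 × 3.26% = 8.29%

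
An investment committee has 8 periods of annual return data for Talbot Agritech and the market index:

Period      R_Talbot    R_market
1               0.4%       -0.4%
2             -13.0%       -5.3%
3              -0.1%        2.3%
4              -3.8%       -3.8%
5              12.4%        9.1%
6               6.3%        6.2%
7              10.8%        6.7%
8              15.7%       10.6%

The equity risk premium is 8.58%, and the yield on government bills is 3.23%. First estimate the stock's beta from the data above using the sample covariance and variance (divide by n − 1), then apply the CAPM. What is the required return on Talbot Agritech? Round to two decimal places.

16.58%

Mean R_i = (0.4 − 13.0 − 0.1 − 3.8 + 12.4 + 6.3 + 10.8 + 15.7) / 8 = 3.5875%
Mean R_m = (-0.4 − 5.3 + 2.3 − 3.8 + 9.1 + 6.2 + 6.7 + 10.6) / 8 = 3.1750%
Σ(R_i − R̄_i)(R_m − R̄_m) = 382.5075  ⇒  Cov = 382.5075 / 7 = 54.6439
Σ(R_m − R̄_m)² = 245.8350  ⇒  Var(R_m) = 245.8350 / 7 = 35.1193
β = Cov / Var(R_m) = 54.6439 / 35.1193 = 1.5560
E(R) = R_f + β × MRP = 3.23% + 1.5560 × 8.58% = 16.58%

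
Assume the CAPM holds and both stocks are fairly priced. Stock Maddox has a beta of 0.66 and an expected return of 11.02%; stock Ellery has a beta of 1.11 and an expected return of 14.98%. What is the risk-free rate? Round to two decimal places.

5.21%

Both satisfy E(R) = R_f + β·MRP, so the slope of the SML is
MRP = (14.98% − 11.02%) / (1.11 − 0.66) = 3.96% / 0.45 = 8.8000%
R_f = E(R_Maddox) − β_Maddox·MRP = 11.02% − 0.66 × 8.8000% = 5.2120%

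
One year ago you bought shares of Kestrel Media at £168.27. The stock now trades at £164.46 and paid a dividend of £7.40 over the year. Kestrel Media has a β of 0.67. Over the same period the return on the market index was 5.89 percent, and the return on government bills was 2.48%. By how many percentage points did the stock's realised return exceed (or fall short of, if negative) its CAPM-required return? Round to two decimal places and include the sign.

Realised HPR = (P1 + D1 − P0) / P0 = (164.46 + 7.40 − 168.27) / 168.27 = 3.59 / 168.27 = 2.1335%
MRP = 5.89% − 2.48% = 3.41%
CAPM required = R_f + β·MRP = 2.48% + 0.67 × 3.41% = 4.7647%
α = realised − required = 2.1335% − 4.7647% = -2.63%

-2.63%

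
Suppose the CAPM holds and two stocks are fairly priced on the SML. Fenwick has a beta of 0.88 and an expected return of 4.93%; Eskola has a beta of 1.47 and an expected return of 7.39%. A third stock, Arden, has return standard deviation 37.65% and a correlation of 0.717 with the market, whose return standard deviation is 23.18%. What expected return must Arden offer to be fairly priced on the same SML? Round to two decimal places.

6.12%

MRP = (7.39% − 4.93%) / (1.47 − 0.88) = 4.1695%
R_f = 4.93% − 0.88 × 4.1695% = 1.2608%
β_Arden = ρ·σ_i/σ_m = 0.717 × 37.65 / 23.18 = 1.1646
E(R_Arden) = R_f + β × MRP = 1.2608% + 1.1646 × 4.1695% = 6.12%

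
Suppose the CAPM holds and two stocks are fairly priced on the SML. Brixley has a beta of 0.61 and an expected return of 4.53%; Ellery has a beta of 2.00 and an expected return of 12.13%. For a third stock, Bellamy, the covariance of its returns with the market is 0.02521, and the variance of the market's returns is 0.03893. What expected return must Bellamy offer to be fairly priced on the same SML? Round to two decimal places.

MRP = (12.13% − 4.53%) / (2.00 − 0.61) = 5.4676%
R_f = 4.53% − 0.61 × 5.4676% = 1.1948%
β_Bellamy = Cov / Var(R_m) = 0.02521 / 0.03893 = 0.6476
E(R_Bellamy) = R_f + β × MRP = 1.1948% + 0.6476 × 5.4676% = 4.74%

4.74%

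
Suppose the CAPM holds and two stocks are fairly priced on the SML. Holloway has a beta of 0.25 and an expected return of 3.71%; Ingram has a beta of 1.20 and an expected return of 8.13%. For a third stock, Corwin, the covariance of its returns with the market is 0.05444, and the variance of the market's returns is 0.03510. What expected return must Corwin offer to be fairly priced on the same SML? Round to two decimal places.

MRP = (8.13% − 3.71%) / (1.20 − 0.25) = 4.6526%
R_f = 3.71% − 0.25 × 4.6526% = 2.5469%
β_Corwin = Cov / Var(R_m) = 0.05444 / 0.03510 = 1.5510
E(R_Corwin) = R_f + β × MRP = 2.5469% + 1.5510 × 4.6526% = 9.76%

9.76%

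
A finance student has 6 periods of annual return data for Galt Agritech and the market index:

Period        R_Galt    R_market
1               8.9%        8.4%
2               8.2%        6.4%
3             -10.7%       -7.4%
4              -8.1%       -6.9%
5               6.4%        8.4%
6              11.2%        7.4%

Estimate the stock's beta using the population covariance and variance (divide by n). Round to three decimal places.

1.206

Mean R_i = (8.9 + 8.2 − 10.7 − 8.1 + 6.4 + 11.2) / 6 = 2.6500%
Mean R_m = (8.4 + 6.4 − 7.4 − 6.9 + 8.4 + 7.4) / 6 = 2.7167%
Σ(R_i − R̄_i)(R_m − R̄_m) = 355.7550  ⇒  Cov = 355.7550 / 6 = 59.2925
Σ(R_m − R̄_m)² = 294.9283  ⇒  Var(R_m) = 294.9283 / 6 = 49.1547
β = Cov / Var(R_m) = 59.2925 / 49.1547 = 1.2062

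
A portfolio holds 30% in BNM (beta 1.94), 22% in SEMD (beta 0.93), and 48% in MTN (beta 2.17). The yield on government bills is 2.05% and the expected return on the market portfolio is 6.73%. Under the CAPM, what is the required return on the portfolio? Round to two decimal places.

10.61%

β_P = Σ w_i β_i = 0.30×1.94 + 0.22×0.93 + 0.48×2.17 = 1.8282
MRP = 6.73% − 2.05% = 4.68%
E(R_P) = R_f + β_P × MRP = 2.05% + 1.8282 × 4.68% = 10.61%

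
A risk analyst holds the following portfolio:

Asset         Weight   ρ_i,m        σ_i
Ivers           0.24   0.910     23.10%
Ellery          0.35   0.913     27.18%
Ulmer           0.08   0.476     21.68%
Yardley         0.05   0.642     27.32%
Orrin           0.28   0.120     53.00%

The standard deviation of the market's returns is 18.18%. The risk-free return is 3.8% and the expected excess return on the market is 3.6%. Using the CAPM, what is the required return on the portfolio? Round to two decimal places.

7.21%

β_Ivers = 0.910 × 23.10% / 18.18% = 1.1563
β_Ellery = 0.913 × 27.18% / 18.18% = 1.3650
β_Ulmer = 0.476 × 21.68% / 18.18% = 0.5676
β_Yardley = 0.642 × 27.32% / 18.18% = 0.9648
β_Orrin = 0.120 × 53.00% / 18.18% = 0.3498
β_P = Σ w_i β_i = 0.24×1.1563 + 0.35×1.3650 + 0.08×0.5676 + 0.05×0.9648 + 0.28×0.3498 = 0.9469
E(R_P) = R_f + β_P × MRP = 3.8% + 0.9469 × 3.6% = 7.21%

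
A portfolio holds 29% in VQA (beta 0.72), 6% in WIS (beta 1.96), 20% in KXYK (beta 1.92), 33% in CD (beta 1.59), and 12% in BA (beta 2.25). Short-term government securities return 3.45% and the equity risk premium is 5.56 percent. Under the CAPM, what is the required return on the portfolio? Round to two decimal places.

11.82%

β_P = Σ w_i β_i = 0.29×0.72 + 0.06×1.96 + 0.20×1.92 + 0.33×1.59 + 0.12×2.25 = 1.5051
E(R_P) = R_f + β_P × MRP = 3.45% + 1.5051 × 5.56% = 11.82%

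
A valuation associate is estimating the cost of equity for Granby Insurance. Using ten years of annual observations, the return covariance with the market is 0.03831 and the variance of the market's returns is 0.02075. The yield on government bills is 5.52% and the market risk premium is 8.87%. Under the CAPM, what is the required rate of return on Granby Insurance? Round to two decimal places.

21.90%

β = Cov(R_i, R_m) / Var(R_m) = 0.03831 / 0.02075 = 1.8463
E(R) = R_f + β × MRP = 5.52% + 1.8463 × 8.87% = 21.90%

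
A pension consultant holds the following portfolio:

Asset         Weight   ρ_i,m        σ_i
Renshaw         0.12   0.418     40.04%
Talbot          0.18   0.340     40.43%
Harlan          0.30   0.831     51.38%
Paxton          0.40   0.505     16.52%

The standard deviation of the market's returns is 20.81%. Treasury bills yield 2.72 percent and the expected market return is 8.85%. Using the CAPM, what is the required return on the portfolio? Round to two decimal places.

8.80%

β_Renshaw = 0.418 × 40.04% / 20.81% = 0.8043
β_Talbot = 0.340 × 40.43% / 20.81% = 0.6606
β_Harlan = 0.831 × 51.38% / 20.81% = 2.0517
β_Paxton = 0.505 × 16.52% / 20.81% = 0.4009
β_P = Σ w_i β_i = 0.12×0.8043 + 0.18×0.6606 + 0.30×2.0517 + 0.40×0.4009 = 0.9913
MRP = 8.85% − 2.72% = 6.13%
E(R_P) = R_f + β_P × MRP = 2.72% + 0.9913 × 6.13% = 8.80%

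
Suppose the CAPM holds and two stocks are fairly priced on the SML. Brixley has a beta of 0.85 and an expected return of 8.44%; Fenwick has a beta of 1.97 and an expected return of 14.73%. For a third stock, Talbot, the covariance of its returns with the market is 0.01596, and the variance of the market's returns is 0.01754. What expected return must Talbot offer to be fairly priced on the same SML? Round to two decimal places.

8.78%

MRP = (14.73% − 8.44%) / (1.97 − 0.85) = 5.6161%
R_f = 8.44% − 0.85 × 5.6161% = 3.6663%
β_Talbot = Cov / Var(R_m) = 0.01596 / 0.01754 = 0.9099
E(R_Talbot) = R_f + β × MRP = 3.6663% + 0.9099 × 5.6161% = 8.78%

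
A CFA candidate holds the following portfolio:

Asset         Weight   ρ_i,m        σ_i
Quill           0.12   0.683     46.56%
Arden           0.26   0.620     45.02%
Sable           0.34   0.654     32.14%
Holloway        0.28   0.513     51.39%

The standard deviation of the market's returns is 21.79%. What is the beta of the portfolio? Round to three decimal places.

1.175

β_Quill = 0.683 × 46.56% / 21.79% = 1.4594
β_Arden = 0.620 × 45.02% / 21.79% = 1.2810
β_Sable = 0.654 × 32.14% / 21.79% = 0.9646
β_Holloway = 0.513 × 51.39% / 21.79% = 1.2099
β_P = Σ w_i β_i = 0.12×1.4594 + 0.26×1.2810 + 0.34×0.9646 + 0.28×1.2099 = 1.1749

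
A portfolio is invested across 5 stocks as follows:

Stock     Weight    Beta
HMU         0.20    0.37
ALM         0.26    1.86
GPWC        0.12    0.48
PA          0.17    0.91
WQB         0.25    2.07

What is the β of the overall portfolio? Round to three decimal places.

1.287

β_P = Σ w_i β_i = 0.20×0.37 + 0.26×1.86 + 0.12×0.48 + 0.17×0.91 + 0.25×2.07 = 1.2874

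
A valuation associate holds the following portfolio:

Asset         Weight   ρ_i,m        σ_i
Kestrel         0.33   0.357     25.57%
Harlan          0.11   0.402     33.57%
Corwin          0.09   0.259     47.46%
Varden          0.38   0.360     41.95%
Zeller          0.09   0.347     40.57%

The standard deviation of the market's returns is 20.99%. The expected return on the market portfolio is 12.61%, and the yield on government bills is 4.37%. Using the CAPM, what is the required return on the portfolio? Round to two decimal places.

β_Kestrel = 0.357 × 25.57% / 20.99% = 0.4349
β_Harlan = 0.402 × 33.57% / 20.99% = 0.6429
β_Corwin = 0.259 × 47.46% / 20.99% = 0.5856
β_Varden = 0.360 × 41.95% / 20.99% = 0.7195
β_Zeller = 0.347 × 40.57% / 20.99% = 0.6707
β_P = Σ w_i β_i = 0.33×0.4349 + 0.11×0.6429 + 0.09×0.5856 + 0.38×0.7195 + 0.09×0.6707 = 0.6007
MRP = 12.61% − 4.37% = 8.24%
E(R_P) = R_f + β_P × MRP = 4.37% + 0.6007 × 8.24% = 9.32%

9.32%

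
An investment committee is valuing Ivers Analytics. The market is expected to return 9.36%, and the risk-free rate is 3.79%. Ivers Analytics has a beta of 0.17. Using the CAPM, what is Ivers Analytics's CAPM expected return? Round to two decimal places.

Market risk premium = E(R_m) − R_f = 9.36% − 3.79% = 5.57%
E(R) = R_f + β × MRP = 3.79% + 0.17 × 5.57% = 4.74%

4.74%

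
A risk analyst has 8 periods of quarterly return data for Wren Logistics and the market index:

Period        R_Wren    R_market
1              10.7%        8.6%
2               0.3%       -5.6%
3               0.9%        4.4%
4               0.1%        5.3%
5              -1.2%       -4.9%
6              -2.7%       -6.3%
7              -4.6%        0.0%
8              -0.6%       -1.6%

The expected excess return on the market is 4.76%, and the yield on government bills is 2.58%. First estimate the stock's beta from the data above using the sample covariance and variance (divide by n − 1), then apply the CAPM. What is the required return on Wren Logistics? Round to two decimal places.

Mean R_i = (10.7 + 0.3 + 0.9 + 0.1 − 1.2 − 2.7 − 4.6 − 0.6) / 8 = 0.3625%
Mean R_m = (8.6 − 5.6 + 4.4 + 5.3 − 4.9 − 6.3 + 0.0 − 1.6) / 8 = -0.0125%
Σ(R_i − R̄_i)(R_m − R̄_m) = 118.7163  ⇒  Cov = 118.7163 / 7 = 16.9595
Σ(R_m − R̄_m)² = 219.0288  ⇒  Var(R_m) = 219.0288 / 7 = 31.2898
β = Cov / Var(R_m) = 16.9595 / 31.2898 = 0.5420
E(R) = R_f + β × MRP = 2.58% + 0.5420 × 4.76% = 5.16%

5.16%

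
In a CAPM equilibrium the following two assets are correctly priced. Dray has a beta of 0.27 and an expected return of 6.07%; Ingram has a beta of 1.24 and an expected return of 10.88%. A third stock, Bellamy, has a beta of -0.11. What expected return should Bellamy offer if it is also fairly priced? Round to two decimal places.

4.19%

MRP (SML slope) = (10.88% − 6.07%) / (1.24 − 0.27) = 4.81% / 0.97 = 4.9588%
R_f (intercept) = 6.07% − 0.27 × 4.9588% = 4.7311%
E(R_Bellamy) = R_f + β × MRP = 4.7311% + -0.11 × 4.9588% = 4.19%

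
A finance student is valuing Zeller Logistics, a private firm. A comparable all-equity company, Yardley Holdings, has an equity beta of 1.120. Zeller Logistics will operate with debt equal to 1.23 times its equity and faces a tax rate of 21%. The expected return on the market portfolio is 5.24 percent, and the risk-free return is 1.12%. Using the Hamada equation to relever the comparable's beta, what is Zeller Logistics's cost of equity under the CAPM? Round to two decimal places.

β_L = β_U × [1 + (1 − t)(D/E)] = 1.120 × [1 + (1 − 0.21) × 1.23]
    = 1.120 × [1 + 0.79 × 1.23] = 1.120 × 1.9717 = 2.2083
MRP = 5.24% − 1.12% = 4.12%
E(R) = R_f + β_L × MRP = 1.12% + 2.2083 × 4.12% = 10.22%

10.22%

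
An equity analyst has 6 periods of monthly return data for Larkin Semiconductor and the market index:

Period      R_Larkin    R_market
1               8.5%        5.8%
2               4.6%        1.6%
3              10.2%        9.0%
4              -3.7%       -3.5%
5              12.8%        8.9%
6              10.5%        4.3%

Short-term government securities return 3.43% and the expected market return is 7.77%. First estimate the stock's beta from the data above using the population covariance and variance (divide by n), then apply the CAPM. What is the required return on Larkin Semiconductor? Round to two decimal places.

8.54%

Mean R_i = (8.5 + 4.6 + 10.2 − 3.7 + 12.8 + 10.5) / 6 = 7.1500%
Mean R_m = (5.8 + 1.6 + 9.0 − 3.5 + 8.9 + 4.3) / 6 = 4.3500%
Σ(R_i − R̄_i)(R_m − R̄_m) = 133.8650  ⇒  Cov = 133.8650 / 6 = 22.3108
Σ(R_m − R̄_m)² = 113.6150  ⇒  Var(R_m) = 113.6150 / 6 = 18.9358
β = Cov / Var(R_m) = 22.3108 / 18.9358 = 1.1782
MRP = 7.77% − 3.43% = 4.34%
E(R) = R_f + β × MRP = 3.43% + 1.1782 × 4.34% = 8.54%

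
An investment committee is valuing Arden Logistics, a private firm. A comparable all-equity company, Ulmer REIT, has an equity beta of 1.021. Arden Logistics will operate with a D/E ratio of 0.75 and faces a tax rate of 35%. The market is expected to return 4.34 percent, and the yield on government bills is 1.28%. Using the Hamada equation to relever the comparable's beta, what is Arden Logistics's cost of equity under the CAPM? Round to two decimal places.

β_L = β_U × [1 + (1 − t)(D/E)] = 1.021 × [1 + (1 − 0.35) × 0.75]
    = 1.021 × [1 + 0.65 × 0.75] = 1.021 × 1.4875 = 1.5187
MRP = 4.34% − 1.28% = 3.06%
E(R) = R_f + β_L × MRP = 1.28% + 1.5187 × 3.06% = 5.93%

5.93%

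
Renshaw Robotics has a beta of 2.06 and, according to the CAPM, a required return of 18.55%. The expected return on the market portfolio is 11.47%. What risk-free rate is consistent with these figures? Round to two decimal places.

4.79%

E(R) = R_f + β(E(R_m) − R_f) = R_f(1 − β) + β·E(R_m)
18.55% = R_f × (1 − 2.06) + 2.06 × 11.47%
18.55% = R_f × -1.06 + 23.6282%
R_f = (18.55% − 23.6282%) / -1.06 = 4.79%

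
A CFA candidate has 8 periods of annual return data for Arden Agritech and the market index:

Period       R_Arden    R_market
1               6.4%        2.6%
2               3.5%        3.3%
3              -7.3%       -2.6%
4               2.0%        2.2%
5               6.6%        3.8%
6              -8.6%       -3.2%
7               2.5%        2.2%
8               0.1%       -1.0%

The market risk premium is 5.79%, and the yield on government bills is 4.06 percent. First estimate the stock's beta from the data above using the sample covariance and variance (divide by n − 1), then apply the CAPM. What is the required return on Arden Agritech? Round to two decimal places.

15.49%

Mean R_i = (6.4 + 3.5 − 7.3 + 2.0 + 6.6 − 8.6 + 2.5 + 0.1) / 8 = 0.6500%
Mean R_m = (2.6 + 3.3 − 2.6 + 2.2 + 3.8 − 3.2 + 2.2 − 1.0) / 8 = 0.9125%
Σ(R_i − R̄_i)(R_m − R̄_m) = 104.8250  ⇒  Cov = 104.8250 / 7 = 14.9750
Σ(R_m − R̄_m)² = 53.1088  ⇒  Var(R_m) = 53.1088 / 7 = 7.5870
β = Cov / Var(R_m) = 14.9750 / 7.5870 = 1.9738
E(R) = R_f + β × MRP = 4.06% + 1.9738 × 5.79% = 15.49%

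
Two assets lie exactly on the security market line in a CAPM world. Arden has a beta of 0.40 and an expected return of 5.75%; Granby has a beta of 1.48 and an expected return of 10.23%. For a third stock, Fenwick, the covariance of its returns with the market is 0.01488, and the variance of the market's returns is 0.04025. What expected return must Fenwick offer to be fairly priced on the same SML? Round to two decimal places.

5.62%

MRP = (10.23% − 5.75%) / (1.48 − 0.40) = 4.1481%
R_f = 5.75% − 0.40 × 4.1481% = 4.0908%
β_Fenwick = Cov / Var(R_m) = 0.01488 / 0.04025 = 0.3697
E(R_Fenwick) = R_f + β × MRP = 4.0908% + 0.3697 × 4.1481% = 5.62%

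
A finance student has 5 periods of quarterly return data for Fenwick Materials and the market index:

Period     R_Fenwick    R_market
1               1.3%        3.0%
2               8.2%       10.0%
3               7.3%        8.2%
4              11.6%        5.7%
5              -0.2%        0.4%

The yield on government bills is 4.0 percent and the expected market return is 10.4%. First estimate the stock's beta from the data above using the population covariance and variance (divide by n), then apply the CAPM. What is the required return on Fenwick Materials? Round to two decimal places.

Mean R_i = (1.3 + 8.2 + 7.3 + 11.6 − 0.2) / 5 = 5.6400%
Mean R_m = (3.0 + 10.0 + 8.2 + 5.7 + 0.4) / 5 = 5.4600%
Σ(R_i − R̄_i)(R_m − R̄_m) = 57.8280  ⇒  Cov = 57.8280 / 5 = 11.5656
Σ(R_m − R̄_m)² = 59.8320  ⇒  Var(R_m) = 59.8320 / 5 = 11.9664
β = Cov / Var(R_m) = 11.5656 / 11.9664 = 0.9665
MRP = 10.4% − 4.0% = 6.40%
E(R) = R_f + β × MRP = 4.0% + 0.9665 × 6.4% = 10.19%

10.19%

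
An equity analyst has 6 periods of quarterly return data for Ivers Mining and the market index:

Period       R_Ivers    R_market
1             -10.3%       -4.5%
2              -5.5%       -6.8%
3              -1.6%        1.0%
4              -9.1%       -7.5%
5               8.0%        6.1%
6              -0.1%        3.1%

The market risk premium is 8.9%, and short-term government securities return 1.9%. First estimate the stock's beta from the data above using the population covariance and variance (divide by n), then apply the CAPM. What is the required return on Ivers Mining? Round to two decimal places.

11.59%

Mean R_i = (-10.3 − 5.5 − 1.6 − 9.1 + 8.0 − 0.1) / 6 = -3.1000%
Mean R_m = (-4.5 − 6.8 + 1.0 − 7.5 + 6.1 + 3.1) / 6 = -1.4333%
Σ(R_i − R̄_i)(R_m − R̄_m) = 172.2300  ⇒  Cov = 172.2300 / 6 = 28.7050
Σ(R_m − R̄_m)² = 158.2333  ⇒  Var(R_m) = 158.2333 / 6 = 26.3722
β = Cov / Var(R_m) = 28.7050 / 26.3722 = 1.0885
E(R) = R_f + β × MRP = 1.9% + 1.0885 × 8.9% = 11.59%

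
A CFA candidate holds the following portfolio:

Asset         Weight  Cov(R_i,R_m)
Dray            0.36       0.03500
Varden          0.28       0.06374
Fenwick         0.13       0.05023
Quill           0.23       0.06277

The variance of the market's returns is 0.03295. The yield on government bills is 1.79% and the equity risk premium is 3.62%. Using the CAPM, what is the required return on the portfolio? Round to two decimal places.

β_Dray = 0.03500 / 0.03295 = 1.0622
β_Varden = 0.06374 / 0.03295 = 1.9344
β_Fenwick = 0.05023 / 0.03295 = 1.5244
β_Quill = 0.06277 / 0.03295 = 1.9050
β_P = Σ w_i β_i = 0.36×1.0622 + 0.28×1.9344 + 0.13×1.5244 + 0.23×1.9050 = 1.5603
E(R_P) = R_f + β_P × MRP = 1.79% + 1.5603 × 3.62% = 7.44%

7.44%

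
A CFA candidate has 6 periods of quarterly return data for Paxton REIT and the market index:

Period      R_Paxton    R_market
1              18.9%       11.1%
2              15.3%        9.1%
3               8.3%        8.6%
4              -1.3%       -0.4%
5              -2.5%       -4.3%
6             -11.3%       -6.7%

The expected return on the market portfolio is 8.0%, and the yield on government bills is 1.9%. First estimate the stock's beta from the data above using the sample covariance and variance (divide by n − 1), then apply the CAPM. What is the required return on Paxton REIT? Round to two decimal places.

Mean R_i = (18.9 + 15.3 + 8.3 − 1.3 − 2.5 − 11.3) / 6 = 4.5667%
Mean R_m = (11.1 + 9.1 + 8.6 − 0.4 − 4.3 − 6.7) / 6 = 2.9000%
Σ(R_i − R̄_i)(R_m − R̄_m) = 427.9200  ⇒  Cov = 427.9200 / 5 = 85.5840
Σ(R_m − R̄_m)² = 293.0600  ⇒  Var(R_m) = 293.0600 / 5 = 58.6120
β = Cov / Var(R_m) = 85.5840 / 58.6120 = 1.4602
MRP = 8.0% − 1.9% = 6.10%
E(R) = R_f + β × MRP = 1.9% + 1.4602 × 6.1% = 10.81%

10.81%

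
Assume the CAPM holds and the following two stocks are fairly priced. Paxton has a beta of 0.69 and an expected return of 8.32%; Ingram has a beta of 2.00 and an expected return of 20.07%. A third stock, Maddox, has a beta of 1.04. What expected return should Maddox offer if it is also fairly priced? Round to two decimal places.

11.46%

MRP (SML slope) = (20.07% − 8.32%) / (2.00 − 0.69) = 11.75% / 1.31 = 8.9695%
R_f (intercept) = 8.32% − 0.69 × 8.9695% = 2.1310%
E(R_Maddox) = R_f + β × MRP = 2.1310% + 1.04 × 8.9695% = 11.46%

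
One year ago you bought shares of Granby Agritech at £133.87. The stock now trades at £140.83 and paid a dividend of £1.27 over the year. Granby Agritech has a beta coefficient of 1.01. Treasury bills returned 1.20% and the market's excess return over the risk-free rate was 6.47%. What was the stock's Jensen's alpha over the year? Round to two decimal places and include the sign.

Realised HPR = (P1 + D1 − P0) / P0 = (140.83 + 1.27 − 133.87) / 133.87 = 8.23 / 133.87 = 6.1478%
CAPM required = R_f + β·MRP = 1.20% + 1.01 × 6.47% = 7.7347%
α = realised − required = 6.1478% − 7.7347% = -1.59%

-1.59%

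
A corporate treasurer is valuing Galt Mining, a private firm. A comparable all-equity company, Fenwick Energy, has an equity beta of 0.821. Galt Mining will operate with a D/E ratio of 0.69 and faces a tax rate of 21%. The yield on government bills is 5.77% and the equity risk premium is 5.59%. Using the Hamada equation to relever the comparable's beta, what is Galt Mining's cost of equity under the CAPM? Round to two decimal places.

β_L = β_U × [1 + (1 − t)(D/E)] = 0.821 × [1 + (1 − 0.21) × 0.69]
    = 0.821 × [1 + 0.79 × 0.69] = 0.821 × 1.5451 = 1.2685
E(R) = R_f + β_L × MRP = 5.77% + 1.2685 × 5.59% = 12.86%

12.86%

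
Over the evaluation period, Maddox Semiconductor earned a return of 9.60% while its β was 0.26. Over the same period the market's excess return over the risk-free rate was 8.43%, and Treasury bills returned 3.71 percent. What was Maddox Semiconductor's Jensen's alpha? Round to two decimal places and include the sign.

CAPM benchmark = R_f + β(R_m − R_f) = 3.71% + 0.26 × 8.43% = 5.9018%
α = actual − benchmark = 9.60% − 5.9018% = +3.70%

+3.70%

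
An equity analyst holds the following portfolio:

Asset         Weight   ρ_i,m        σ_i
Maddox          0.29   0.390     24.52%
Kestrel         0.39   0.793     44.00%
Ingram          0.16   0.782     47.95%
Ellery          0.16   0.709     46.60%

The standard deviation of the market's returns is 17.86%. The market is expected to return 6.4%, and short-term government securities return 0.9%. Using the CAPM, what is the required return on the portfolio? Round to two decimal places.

9.42%

β_Maddox = 0.390 × 24.52% / 17.86% = 0.5354
β_Kestrel = 0.793 × 44.00% / 17.86% = 1.9536
β_Ingram = 0.782 × 47.95% / 17.86% = 2.0995
β_Ellery = 0.709 × 46.60% / 17.86% = 1.8499
β_P = Σ w_i β_i = 0.29×0.5354 + 0.39×1.9536 + 0.16×2.0995 + 0.16×1.8499 = 1.5491
MRP = 6.4% − 0.9% = 5.50%
E(R_P) = R_f + β_P × MRP = 0.9% + 1.5491 × 5.5% = 9.42%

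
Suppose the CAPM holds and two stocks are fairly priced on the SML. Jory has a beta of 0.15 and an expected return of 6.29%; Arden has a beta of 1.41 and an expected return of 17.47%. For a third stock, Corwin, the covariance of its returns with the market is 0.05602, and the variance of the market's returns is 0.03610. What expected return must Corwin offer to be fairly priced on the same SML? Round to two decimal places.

18.73%

MRP = (17.47% − 6.29%) / (1.41 − 0.15) = 8.8730%
R_f = 6.29% − 0.15 × 8.8730% = 4.9591%
β_Corwin = Cov / Var(R_m) = 0.05602 / 0.03610 = 1.5518
E(R_Corwin) = R_f + β × MRP = 4.9591% + 1.5518 × 8.8730% = 18.73%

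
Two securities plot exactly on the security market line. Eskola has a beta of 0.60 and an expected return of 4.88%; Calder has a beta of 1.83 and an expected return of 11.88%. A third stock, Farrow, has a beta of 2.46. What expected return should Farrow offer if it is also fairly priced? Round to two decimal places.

15.47%

MRP (SML slope) = (11.88% − 4.88%) / (1.83 − 0.60) = 7.00% / 1.23 = 5.6911%
R_f (intercept) = 4.88% − 0.60 × 5.6911% = 1.4653%
E(R_Farrow) = R_f + β × MRP = 1.4653% + 2.46 × 5.6911% = 15.47%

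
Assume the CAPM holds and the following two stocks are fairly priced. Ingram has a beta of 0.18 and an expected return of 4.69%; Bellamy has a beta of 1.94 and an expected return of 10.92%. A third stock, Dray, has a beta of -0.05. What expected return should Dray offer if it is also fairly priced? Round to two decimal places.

MRP (SML slope) = (10.92% − 4.69%) / (1.94 − 0.18) = 6.23% / 1.76 = 3.5398%
R_f (intercept) = 4.69% − 0.18 × 3.5398% = 4.0528%
E(R_Dray) = R_f + β × MRP = 4.0528% + -0.05 × 3.5398% = 3.88%

3.88%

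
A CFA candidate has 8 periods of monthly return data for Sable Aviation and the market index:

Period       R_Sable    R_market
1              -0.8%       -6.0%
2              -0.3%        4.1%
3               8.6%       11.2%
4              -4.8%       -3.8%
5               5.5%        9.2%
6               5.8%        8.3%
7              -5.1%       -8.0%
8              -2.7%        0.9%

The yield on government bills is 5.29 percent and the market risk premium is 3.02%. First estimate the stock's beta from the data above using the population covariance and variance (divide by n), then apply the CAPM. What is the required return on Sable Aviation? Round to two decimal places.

Mean R_i = (-0.8 − 0.3 + 8.6 − 4.8 + 5.5 + 5.8 − 5.1 − 2.7) / 8 = 0.7750%
Mean R_m = (-6.0 + 4.1 + 11.2 − 3.8 + 9.2 + 8.3 − 8.0 + 0.9) / 8 = 1.9875%
Σ(R_i − R̄_i)(R_m − R̄_m) = 242.9175  ⇒  Cov = 242.9175 / 8 = 30.3647
Σ(R_m − R̄_m)² = 379.4288  ⇒  Var(R_m) = 379.4288 / 8 = 47.4286
β = Cov / Var(R_m) = 30.3647 / 47.4286 = 0.6402
E(R) = R_f + β × MRP = 5.29% + 0.6402 × 3.02% = 7.22%

7.22%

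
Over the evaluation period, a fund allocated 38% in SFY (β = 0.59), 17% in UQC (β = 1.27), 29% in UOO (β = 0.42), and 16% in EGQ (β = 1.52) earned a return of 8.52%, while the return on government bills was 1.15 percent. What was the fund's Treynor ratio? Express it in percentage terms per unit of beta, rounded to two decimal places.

β_P = 0.38×0.59 + 0.17×1.27 + 0.29×0.42 + 0.16×1.52 = 0.8051
Treynor = (R_P − R_f) / β_P = (8.52% − 1.15%) / 0.8051 = 7.37% / 0.8051 = 9.15%

9.15%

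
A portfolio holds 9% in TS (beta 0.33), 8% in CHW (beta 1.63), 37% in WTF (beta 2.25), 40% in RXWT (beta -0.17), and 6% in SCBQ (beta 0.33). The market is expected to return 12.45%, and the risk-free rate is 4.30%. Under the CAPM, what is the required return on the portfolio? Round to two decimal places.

β_P = Σ w_i β_i = 0.09×0.33 + 0.08×1.63 + 0.37×2.25 + 0.40×-0.17 + 0.06×0.33 = 0.9444
MRP = 12.45% − 4.30% = 8.15%
E(R_P) = R_f + β_P × MRP = 4.30% + 0.9444 × 8.15% = 12.00%

12.00%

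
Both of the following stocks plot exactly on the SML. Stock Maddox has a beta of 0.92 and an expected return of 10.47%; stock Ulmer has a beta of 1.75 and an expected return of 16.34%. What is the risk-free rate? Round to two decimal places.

Both satisfy E(R) = R_f + β·MRP, so the slope of the SML is
MRP = (16.34% − 10.47%) / (1.75 − 0.92) = 5.87% / 0.83 = 7.0723%
R_f = E(R_Maddox) − β_Maddox·MRP = 10.47% − 0.92 × 7.0723% = 3.9635%

3.96%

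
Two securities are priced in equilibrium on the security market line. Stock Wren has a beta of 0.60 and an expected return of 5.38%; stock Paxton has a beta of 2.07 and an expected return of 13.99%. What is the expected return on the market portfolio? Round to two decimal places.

7.72%

Both satisfy E(R) = R_f + β·MRP, so the slope of the SML is
MRP = (13.99% − 5.38%) / (2.07 − 0.60) = 8.61% / 1.47 = 5.8571%
R_f = E(R_Wren) − β_Wren·MRP = 5.38% − 0.60 × 5.8571% = 1.8657%
E(R_m) = R_f + MRP = 1.8657% + 5.8571% = 7.72%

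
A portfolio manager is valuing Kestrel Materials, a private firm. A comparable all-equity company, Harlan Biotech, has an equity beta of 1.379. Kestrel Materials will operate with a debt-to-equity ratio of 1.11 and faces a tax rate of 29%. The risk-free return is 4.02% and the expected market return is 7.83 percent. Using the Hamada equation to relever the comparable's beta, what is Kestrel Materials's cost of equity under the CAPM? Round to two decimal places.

13.41%

β_L = β_U × [1 + (1 − t)(D/E)] = 1.379 × [1 + (1 − 0.29) × 1.11]
    = 1.379 × [1 + 0.71 × 1.11] = 1.379 × 1.7881 = 2.4658
MRP = 7.83% − 4.02% = 3.81%
E(R) = R_f + β_L × MRP = 4.02% + 2.4658 × 3.81% = 13.41%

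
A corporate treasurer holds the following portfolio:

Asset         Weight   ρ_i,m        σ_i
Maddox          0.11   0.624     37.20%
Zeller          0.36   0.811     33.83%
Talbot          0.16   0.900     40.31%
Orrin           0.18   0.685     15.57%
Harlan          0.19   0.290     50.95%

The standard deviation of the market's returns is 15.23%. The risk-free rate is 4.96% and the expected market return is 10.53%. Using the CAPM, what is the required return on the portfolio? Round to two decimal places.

13.36%

β_Maddox = 0.624 × 37.20% / 15.23% = 1.5241
β_Zeller = 0.811 × 33.83% / 15.23% = 1.8015
β_Talbot = 0.900 × 40.31% / 15.23% = 2.3821
β_Orrin = 0.685 × 15.57% / 15.23% = 0.7003
β_Harlan = 0.290 × 50.95% / 15.23% = 0.9702
β_P = Σ w_i β_i = 0.11×1.5241 + 0.36×1.8015 + 0.16×2.3821 + 0.18×0.7003 + 0.19×0.9702 = 1.5077
MRP = 10.53% − 4.96% = 5.57%
E(R_P) = R_f + β_P × MRP = 4.96% + 1.5077 × 5.57% = 13.36%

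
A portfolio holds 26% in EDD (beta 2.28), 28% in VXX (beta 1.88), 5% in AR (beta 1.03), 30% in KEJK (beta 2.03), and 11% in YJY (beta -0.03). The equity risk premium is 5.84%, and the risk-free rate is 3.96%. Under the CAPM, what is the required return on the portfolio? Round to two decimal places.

14.33%

β_P = Σ w_i β_i = 0.26×2.28 + 0.28×1.88 + 0.05×1.03 + 0.30×2.03 + 0.11×-0.03 = 1.7764
E(R_P) = R_f + β_P × MRP = 3.96% + 1.7764 × 5.84% = 14.33%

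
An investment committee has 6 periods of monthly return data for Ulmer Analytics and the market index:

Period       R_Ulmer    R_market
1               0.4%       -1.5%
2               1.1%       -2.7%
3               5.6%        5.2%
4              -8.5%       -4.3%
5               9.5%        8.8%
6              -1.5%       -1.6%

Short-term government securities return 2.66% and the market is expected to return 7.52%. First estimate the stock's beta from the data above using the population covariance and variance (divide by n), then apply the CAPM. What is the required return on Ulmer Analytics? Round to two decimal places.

7.93%

Mean R_i = (0.4 + 1.1 + 5.6 − 8.5 + 9.5 − 1.5) / 6 = 1.1000%
Mean R_m = (-1.5 − 2.7 + 5.2 − 4.3 + 8.8 − 1.6) / 6 = 0.6500%
Σ(R_i − R̄_i)(R_m − R̄_m) = 143.8100  ⇒  Cov = 143.8100 / 6 = 23.9683
Σ(R_m − R̄_m)² = 132.5350  ⇒  Var(R_m) = 132.5350 / 6 = 22.0892
β = Cov / Var(R_m) = 23.9683 / 22.0892 = 1.0851
MRP = 7.52% − 2.66% = 4.86%
E(R) = R_f + β × MRP = 2.66% + 1.0851 × 4.86% = 7.93%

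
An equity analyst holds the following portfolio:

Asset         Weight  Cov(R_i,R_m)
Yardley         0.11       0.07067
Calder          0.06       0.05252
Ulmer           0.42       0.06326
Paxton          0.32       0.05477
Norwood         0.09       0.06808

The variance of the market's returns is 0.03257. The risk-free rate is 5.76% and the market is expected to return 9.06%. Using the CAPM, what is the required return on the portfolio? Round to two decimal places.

11.96%

β_Yardley = 0.07067 / 0.03257 = 2.1698
β_Calder = 0.05252 / 0.03257 = 1.6125
β_Ulmer = 0.06326 / 0.03257 = 1.9423
β_Paxton = 0.05477 / 0.03257 = 1.6816
β_Norwood = 0.06808 / 0.03257 = 2.0903
β_P = Σ w_i β_i = 0.11×2.1698 + 0.06×1.6125 + 0.42×1.9423 + 0.32×1.6816 + 0.09×2.0903 = 1.8774
MRP = 9.06% − 5.76% = 3.30%
E(R_P) = R_f + β_P × MRP = 5.76% + 1.8774 × 3.30% = 11.96%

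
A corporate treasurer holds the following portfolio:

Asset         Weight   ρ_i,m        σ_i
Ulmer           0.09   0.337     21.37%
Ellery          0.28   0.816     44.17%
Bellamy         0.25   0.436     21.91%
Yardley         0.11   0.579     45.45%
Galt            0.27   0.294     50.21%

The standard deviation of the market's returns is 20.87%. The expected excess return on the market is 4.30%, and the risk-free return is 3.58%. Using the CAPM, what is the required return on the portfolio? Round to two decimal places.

β_Ulmer = 0.337 × 21.37% / 20.87% = 0.3451
β_Ellery = 0.816 × 44.17% / 20.87% = 1.7270
β_Bellamy = 0.436 × 21.91% / 20.87% = 0.4577
β_Yardley = 0.579 × 45.45% / 20.87% = 1.2609
β_Galt = 0.294 × 50.21% / 20.87% = 0.7073
β_P = Σ w_i β_i = 0.09×0.3451 + 0.28×1.7270 + 0.25×0.4577 + 0.11×1.2609 + 0.27×0.7073 = 0.9587
E(R_P) = R_f + β_P × MRP = 3.58% + 0.9587 × 4.30% = 7.70%

7.70%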